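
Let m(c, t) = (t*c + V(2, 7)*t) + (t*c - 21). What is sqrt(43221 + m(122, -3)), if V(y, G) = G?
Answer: sqrt(42447) ≈ 206.03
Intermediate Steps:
m(c, t) = -21 + 7*t + 2*c*t (m(c, t) = (t*c + 7*t) + (t*c - 21) = (c*t + 7*t) + (c*t - 21) = (7*t + c*t) + (-21 + c*t) = -21 + 7*t + 2*c*t)
sqrt(43221 + m(122, -3)) = sqrt(43221 + (-21 + 7*(-3) + 2*122*(-3))) = sqrt(43221 + (-21 - 21 - 732)) = sqrt(43221 - 774) = sqrt(42447)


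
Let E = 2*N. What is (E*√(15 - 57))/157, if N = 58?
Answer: 116*I*√42/157 ≈ 4.7883*I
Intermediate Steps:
E = 116 (E = 2*58 = 116)
(E*√(15 - 57))/157 = (116*√(15 - 57))/157 = (116*√(-42))*(1/157) = (116*(I*√42))*(1/157) = (116*I*√42)*(1/157) = 116*I*√42/157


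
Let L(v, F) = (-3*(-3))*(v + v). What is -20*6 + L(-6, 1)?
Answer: -228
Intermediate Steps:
L(v, F) = 18*v (L(v, F) = 9*(2*v) = 18*v)
-20*6 + L(-6, 1) = -20*6 + 18*(-6) = -120 - 108 = -228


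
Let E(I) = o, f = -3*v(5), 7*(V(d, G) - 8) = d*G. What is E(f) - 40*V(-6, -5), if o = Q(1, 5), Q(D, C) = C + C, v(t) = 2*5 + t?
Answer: -3370/7 ≈ -481.43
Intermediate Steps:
v(t) = 10 + t
Q(D, C) = 2*C
V(d, G) = 8 + G*d/7 (V(d, G) = 8 + (d*G)/7 = 8 + (G*d)/7 = 8 + G*d/7)
f = -45 (f = -3*(10 + 5) = -3*15 = -45)
o = 10 (o = 2*5 = 10)
E(I) = 10
E(f) - 40*V(-6, -5) = 10 - 40*(8 + (⅐)*(-5)*(-6)) = 10 - 40*(8 + 30/7) = 10 - 40*86/7 = 10 - 3440/7 = -3370/7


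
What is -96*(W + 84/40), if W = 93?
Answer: -45648/5 ≈ -9129.6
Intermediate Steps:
-96*(W + 84/40) = -96*(93 + 84/40) = -96*(93 + 84*(1/40)) = -96*(93 + 21/10) = -96*951/10 = -45648/5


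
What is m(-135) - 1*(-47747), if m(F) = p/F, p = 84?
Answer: 2148587/45 ≈ 47746.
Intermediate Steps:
m(F) = 84/F
m(-135) - 1*(-47747) = 84/(-135) - 1*(-47747) = 84*(-1/135) + 47747 = -28/45 + 47747 = 2148587/45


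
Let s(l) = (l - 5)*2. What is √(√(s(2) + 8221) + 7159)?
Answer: √(7159 + √8215) ≈ 85.145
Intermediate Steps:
s(l) = -10 + 2*l (s(l) = (-5 + l)*2 = -10 + 2*l)
√(√(s(2) + 8221) + 7159) = √(√((-10 + 2*2) + 8221) + 7159) = √(√((-10 + 4) + 8221) + 7159) = √(√(-6 + 8221) + 7159) = √(√8215 + 7159) = √(7159 + √8215)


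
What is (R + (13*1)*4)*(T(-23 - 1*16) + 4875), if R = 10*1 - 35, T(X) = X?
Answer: 130572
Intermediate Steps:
R = -25 (R = 10 - 35 = -25)
(R + (13*1)*4)*(T(-23 - 1*16) + 4875) = (-25 + (13*1)*4)*((-23 - 1*16) + 4875) = (-25 + 13*4)*((-23 - 16) + 4875) = (-25 + 52)*(-39 + 4875) = 27*4836 = 130572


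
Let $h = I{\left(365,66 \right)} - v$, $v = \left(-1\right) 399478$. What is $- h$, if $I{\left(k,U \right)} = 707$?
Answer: $-400185$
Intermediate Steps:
$v = -399478$
$h = 400185$ ($h = 707 - -399478 = 707 + 399478 = 400185$)
$- h = \left(-1\right) 400185 = -400185$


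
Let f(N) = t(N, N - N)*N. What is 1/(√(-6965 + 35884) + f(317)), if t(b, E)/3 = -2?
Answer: -1902/3588685 - 11*√239/3588685 ≈ -0.00057739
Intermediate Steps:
t(b, E) = -6 (t(b, E) = 3*(-2) = -6)
f(N) = -6*N
1/(√(-6965 + 35884) + f(317)) = 1/(√(-6965 + 35884) - 6*317) = 1/(√28919 - 1902) = 1/(11*√239 - 1902) = 1/(-1902 + 11*√239)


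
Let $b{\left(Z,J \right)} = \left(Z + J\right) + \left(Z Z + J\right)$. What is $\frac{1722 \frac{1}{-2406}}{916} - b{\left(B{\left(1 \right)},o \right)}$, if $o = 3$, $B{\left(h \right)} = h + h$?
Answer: $- \frac{4408079}{367316} \approx -12.001$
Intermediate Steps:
$B{\left(h \right)} = 2 h$
$b{\left(Z,J \right)} = Z + Z^{2} + 2 J$ ($b{\left(Z,J \right)} = \left(J + Z\right) + \left(Z^{2} + J\right) = \left(J + Z\right) + \left(J + Z^{2}\right) = Z + Z^{2} + 2 J$)
$\frac{1722 \frac{1}{-2406}}{916} - b{\left(B{\left(1 \right)},o \right)} = \frac{1722 \frac{1}{-2406}}{916} - \left(2 \cdot 1 + \left(2 \cdot 1\right)^{2} + 2 \cdot 3\right) = 1722 \left(- \frac{1}{2406}\right) \frac{1}{916} - \left(2 + 2^{2} + 6\right) = \left(- \frac{287}{401}\right) \frac{1}{916} - \left(2 + 4 + 6\right) = - \frac{287}{367316} - 12 = - \frac{4408079}{367316}$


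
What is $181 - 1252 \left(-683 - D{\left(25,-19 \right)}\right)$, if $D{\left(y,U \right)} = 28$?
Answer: $890353$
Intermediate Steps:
$181 - 1252 \left(-683 - D{\left(25,-19 \right)}\right) = 181 - 1252 \left(-683 - 28\right) = 181 - -890172 = 181 + 890172 = 890353$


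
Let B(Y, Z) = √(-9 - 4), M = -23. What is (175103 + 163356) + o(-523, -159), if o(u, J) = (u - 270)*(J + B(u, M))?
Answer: 464546 - 793*I*√13 ≈ 4.6455e+5 - 2859.2*I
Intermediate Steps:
B(Y, Z) = I*√13 (B(Y, Z) = √(-13) = I*√13)
o(u, J) = (-270 + u)*(J + I*√13) (o(u, J) = (u - 270)*(J + I*√13) = (-270 + u)*(J + I*√13))
(175103 + 163356) + o(-523, -159) = (175103 + 163356) + (-270*(-159) - 159*(-523) - 270*I*√13 + I*(-523)*√13) = 338459 + (42930 + 83157 - 270*I*√13 - 523*I*√13) = 338459 + (126087 - 793*I*√13) = 464546 - 793*I*√13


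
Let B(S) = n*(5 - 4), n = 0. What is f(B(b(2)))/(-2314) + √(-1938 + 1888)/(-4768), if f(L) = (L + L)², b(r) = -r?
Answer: -5*I*√2/4768 ≈ -0.001483*I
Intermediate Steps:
B(S) = 0 (B(S) = 0*(5 - 4) = 0*1 = 0)
f(L) = 4*L² (f(L) = (2*L)² = 4*L²)
f(B(b(2)))/(-2314) + √(-1938 + 1888)/(-4768) = (4*0²)/(-2314) + √(-1938 + 1888)/(-4768) = (4*0)*(-1/2314) + √(-50)*(-1/4768) = 0*(-1/2314) + (5*I*√2)*(-1/4768) = 0 - 5*I*√2/4768 = -5*I*√2/4768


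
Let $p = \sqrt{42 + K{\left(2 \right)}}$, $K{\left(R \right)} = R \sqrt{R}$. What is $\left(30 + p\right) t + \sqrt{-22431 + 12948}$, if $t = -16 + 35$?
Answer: $570 + 19 \sqrt{42 + 2 \sqrt{2}} + i \sqrt{9483} \approx 697.21 + 97.381 i$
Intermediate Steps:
$t = 19$
$K{\left(R \right)} = R^{\frac{3}{2}}$
$p = \sqrt{42 + 2 \sqrt{2}}$ ($p = \sqrt{42 + 2^{\frac{3}{2}}} = \sqrt{42 + 2 \sqrt{2}} \approx 6.6954$)
$\left(30 + p\right) t + \sqrt{-22431 + 12948} = \left(30 + \sqrt{42 + 2 \sqrt{2}}\right) 19 + \sqrt{-22431 + 12948} = \left(570 + 19 \sqrt{42 + 2 \sqrt{2}}\right) + \sqrt{-9483} = \left(570 + 19 \sqrt{42 + 2 \sqrt{2}}\right) + i \sqrt{9483} = 570 + 19 \sqrt{42 + 2 \sqrt{2}} + i \sqrt{9483}$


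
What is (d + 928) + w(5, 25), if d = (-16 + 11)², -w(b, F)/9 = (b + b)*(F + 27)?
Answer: -3727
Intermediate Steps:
w(b, F) = -18*b*(27 + F) (w(b, F) = -9*(b + b)*(F + 27) = -9*2*b*(27 + F) = -18*b*(27 + F))
d = 25 (d = (-5)² = 25)
(d + 928) + w(5, 25) = (25 + 928) - 18*5*(27 + 25) = 953 - 18*5*52 = 953 - 4680 = -3727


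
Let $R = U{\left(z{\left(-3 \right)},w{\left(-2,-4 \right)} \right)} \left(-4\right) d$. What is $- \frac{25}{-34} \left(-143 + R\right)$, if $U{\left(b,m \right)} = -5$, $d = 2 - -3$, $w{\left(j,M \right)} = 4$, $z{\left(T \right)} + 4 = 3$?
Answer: $- \frac{1075}{34} \approx -31.618$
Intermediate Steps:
$z{\left(T \right)} = -1$ ($z{\left(T \right)} = -4 + 3 = -1$)
$d = 5$ ($d = 2 + 3 = 5$)
$R = 100$ ($R = \left(-5\right) \left(-4\right) 5 = 20 \cdot 5 = 100$)
$- \frac{25}{-34} \left(-143 + R\right) = - \frac{25}{-34} \left(-143 + 100\right) = \left(-25\right) \left(- \frac{1}{34}\right) \left(-43\right) = \frac{25}{34} \left(-43\right) = - \frac{1075}{34}$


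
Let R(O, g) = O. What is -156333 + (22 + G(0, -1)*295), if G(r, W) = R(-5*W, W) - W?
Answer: -154541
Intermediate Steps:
G(r, W) = -6*W (G(r, W) = -5*W - W = -6*W)
-156333 + (22 + G(0, -1)*295) = -156333 + (22 - 6*(-1)*295) = -156333 + (22 + 6*295) = -156333 + (22 + 1770) = -156333 + 1792 = -154541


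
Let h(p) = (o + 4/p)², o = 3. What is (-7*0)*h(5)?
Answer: 0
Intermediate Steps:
h(p) = (3 + 4/p)²
(-7*0)*h(5) = (-7*0)*((4 + 3*5)²/5²) = 0*((4 + 15)²/25) = 0*((1/25)*19²) = 0*((1/25)*361) = 0*(361/25) = 0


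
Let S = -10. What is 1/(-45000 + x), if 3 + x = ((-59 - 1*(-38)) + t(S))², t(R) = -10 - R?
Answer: -1/44562 ≈ -2.2441e-5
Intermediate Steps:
x = 438 (x = -3 + ((-59 - 1*(-38)) + (-10 - 1*(-10)))² = -3 + ((-59 + 38) + (-10 + 10))² = -3 + (-21 + 0)² = -3 + (-21)² = -3 + 441 = 438)
1/(-45000 + x) = 1/(-45000 + 438) = 1/(-44562) = -1/44562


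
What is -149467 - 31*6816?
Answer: -360763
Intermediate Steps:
-149467 - 31*6816 = -149467 - 211296 = -360763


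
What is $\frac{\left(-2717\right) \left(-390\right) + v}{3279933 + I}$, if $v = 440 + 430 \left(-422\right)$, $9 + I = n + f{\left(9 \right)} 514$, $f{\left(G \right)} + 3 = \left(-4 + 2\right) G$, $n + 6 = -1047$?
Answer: $\frac{292870}{1089359} \approx 0.26885$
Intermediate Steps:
$n = -1053$ ($n = -6 - 1047 = -1053$)
$f{\left(G \right)} = -3 - 2 G$ ($f{\left(G \right)} = -3 + \left(-4 + 2\right) G = -3 - 2 G$)
$I = -11856$ ($I = -9 + \left(-1053 + \left(-3 - 18\right) 514\right) = -9 - 11847 = -11856$)
$v = -181020$ ($v = 440 - 181460 = -181020$)
$\frac{\left(-2717\right) \left(-390\right) + v}{3279933 + I} = \frac{\left(-2717\right) \left(-390\right) - 181020}{3279933 - 11856} = \frac{1059630 - 181020}{3268077} = 878610 \cdot \frac{1}{3268077} = \frac{292870}{1089359}$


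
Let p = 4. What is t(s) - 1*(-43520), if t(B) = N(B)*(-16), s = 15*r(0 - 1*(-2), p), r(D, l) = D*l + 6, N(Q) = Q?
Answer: 40160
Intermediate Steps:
r(D, l) = 6 + D*l
s = 210 (s = 15*(6 + (0 - 1*(-2))*4) = 15*(6 + (0 + 2)*4) = 15*(6 + 2*4) = 15*(6 + 8) = 15*14 = 210)
t(B) = -16*B (t(B) = B*(-16) = -16*B)
t(s) - 1*(-43520) = -16*210 - 1*(-43520) = -3360 + 43520 = 40160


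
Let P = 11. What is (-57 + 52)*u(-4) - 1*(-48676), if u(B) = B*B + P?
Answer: 48541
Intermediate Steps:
u(B) = 11 + B² (u(B) = B*B + 11 = B² + 11 = 11 + B²)
(-57 + 52)*u(-4) - 1*(-48676) = (-57 + 52)*(11 + (-4)²) - 1*(-48676) = -5*(11 + 16) + 48676 = -5*27 + 48676 = -135 + 48676 = 48541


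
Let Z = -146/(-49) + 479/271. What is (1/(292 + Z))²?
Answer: 176331841/15527579655025 ≈ 1.1356e-5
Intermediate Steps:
Z = 63037/13279 (Z = -146*(-1/49) + 479*(1/271) = 146/49 + 479/271 = 63037/13279 ≈ 4.7471)
(1/(292 + Z))² = (1/(292 + 63037/13279))² = (1/(3940505/13279))² = (13279/3940505)² = 176331841/15527579655025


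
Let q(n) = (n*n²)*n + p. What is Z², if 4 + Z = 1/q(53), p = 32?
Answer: 996163063326601/62260195403169 ≈ 16.000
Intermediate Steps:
q(n) = 32 + n⁴ (q(n) = (n*n²)*n + 32 = n³*n + 32 = n⁴ + 32 = 32 + n⁴)
Z = -31562051/7890513 (Z = -4 + 1/(32 + 53⁴) = -4 + 1/(32 + 7890481) = -4 + 1/7890513 = -31562051/7890513 ≈ -4.0000)
Z² = (-31562051/7890513)² = 996163063326601/62260195403169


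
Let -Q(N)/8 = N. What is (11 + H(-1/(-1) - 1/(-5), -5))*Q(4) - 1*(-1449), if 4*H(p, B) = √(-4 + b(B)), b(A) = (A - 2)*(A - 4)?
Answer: 1097 - 8*√59 ≈ 1035.6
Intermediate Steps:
Q(N) = -8*N
b(A) = (-4 + A)*(-2 + A) (b(A) = (-2 + A)*(-4 + A) = (-4 + A)*(-2 + A))
H(p, B) = √(4 + B² - 6*B)/4 (H(p, B) = √(-4 + (8 + B² - 6*B))/4 = √(4 + B² - 6*B)/4)
(11 + H(-1/(-1) - 1/(-5), -5))*Q(4) - 1*(-1449) = (11 + √(4 + (-5)² - 6*(-5))/4)*(-8*4) - 1*(-1449) = (11 + √(4 + 25 + 30)/4)*(-32) + 1449 = (11 + √59/4)*(-32) + 1449 = (-352 - 8*√59) + 1449 = 1097 - 8*√59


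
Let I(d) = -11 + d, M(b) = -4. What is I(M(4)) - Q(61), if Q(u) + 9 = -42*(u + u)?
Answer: 5118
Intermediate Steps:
Q(u) = -9 - 84*u (Q(u) = -9 - 42*(u + u) = -9 - 84*u)
I(M(4)) - Q(61) = (-11 - 4) - (-9 - 84*61) = -15 - (-9 - 5124) = -15 - 1*(-5133) = -15 + 5133 = 5118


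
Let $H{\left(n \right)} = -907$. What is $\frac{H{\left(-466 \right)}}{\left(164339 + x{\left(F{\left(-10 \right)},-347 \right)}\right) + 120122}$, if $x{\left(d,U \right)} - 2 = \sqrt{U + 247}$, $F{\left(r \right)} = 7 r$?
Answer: $- \frac{258007941}{80919198469} + \frac{9070 i}{80919198469} \approx -0.0031885 + 1.1209 \cdot 10^{-7} i$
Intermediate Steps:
$x{\left(d,U \right)} = 2 + \sqrt{247 + U}$ ($x{\left(d,U \right)} = 2 + \sqrt{U + 247} = 2 + \sqrt{247 + U}$)
$\frac{H{\left(-466 \right)}}{\left(164339 + x{\left(F{\left(-10 \right)},-347 \right)}\right) + 120122} = - \frac{907}{\left(164339 + \left(2 + \sqrt{247 - 347}\right)\right) + 120122} = - \frac{907}{\left(164339 + \left(2 + \sqrt{-100}\right)\right) + 120122} = - \frac{907}{\left(164339 + \left(2 + 10 i\right)\right) + 120122} = - \frac{907}{\left(164341 + 10 i\right) + 120122} = - \frac{907}{284463 + 10 i} = - 907 \frac{284463 - 10 i}{80919198469} = - \frac{907 \left(284463 - 10 i\right)}{80919198469}$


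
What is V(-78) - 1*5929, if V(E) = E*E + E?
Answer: 77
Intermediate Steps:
V(E) = E + E² (V(E) = E² + E = E + E²)
V(-78) - 1*5929 = -78*(1 - 78) - 1*5929 = -78*(-77) - 5929 = 6006 - 5929 = 77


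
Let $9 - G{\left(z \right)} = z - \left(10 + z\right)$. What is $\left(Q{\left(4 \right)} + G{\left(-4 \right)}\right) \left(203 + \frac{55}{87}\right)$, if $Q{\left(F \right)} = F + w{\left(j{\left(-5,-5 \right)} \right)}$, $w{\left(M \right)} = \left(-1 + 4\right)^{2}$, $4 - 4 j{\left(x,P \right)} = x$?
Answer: $\frac{566912}{87} \approx 6516.2$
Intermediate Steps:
$j{\left(x,P \right)} = 1 - \frac{x}{4}$
$G{\left(z \right)} = 19$ ($G{\left(z \right)} = 9 - \left(z - \left(10 + z\right)\right) = 9 - -10 = 9 + 10 = 19$)
$w{\left(M \right)} = 9$ ($w{\left(M \right)} = 3^{2} = 9$)
$Q{\left(F \right)} = 9 + F$ ($Q{\left(F \right)} = F + 9 = 9 + F$)
$\left(Q{\left(4 \right)} + G{\left(-4 \right)}\right) \left(203 + \frac{55}{87}\right) = \left(\left(9 + 4\right) + 19\right) \left(203 + \frac{55}{87}\right) = \left(13 + 19\right) \left(203 + 55 \cdot \frac{1}{87}\right) = 32 \left(203 + \frac{55}{87}\right) = 32 \cdot \frac{17716}{87} = \frac{566912}{87}$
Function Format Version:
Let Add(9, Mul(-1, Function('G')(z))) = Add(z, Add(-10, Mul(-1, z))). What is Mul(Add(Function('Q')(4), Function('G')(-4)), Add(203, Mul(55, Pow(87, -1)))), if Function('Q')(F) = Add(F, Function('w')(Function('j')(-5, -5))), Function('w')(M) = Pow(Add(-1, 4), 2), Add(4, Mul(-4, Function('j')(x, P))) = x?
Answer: Rational(566912, 87) ≈ 6516.2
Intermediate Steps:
Function('j')(x, P) = Add(1, Mul(Rational(-1, 4), x))
Function('G')(z) = 19 (Function('G')(z) = Add(9, Mul(-1, Add(z, Add(-10, Mul(-1, z))))) = Add(9, Mul(-1, -10)) = Add(9, 10) = 19)
Function('w')(M) = 9 (Function('w')(M) = Pow(3, 2) = 9)
Function('Q')(F) = Add(9, F) (Function('Q')(F) = Add(F, 9) = Add(9, F))
Mul(Add(Function('Q')(4), Function('G')(-4)), Add(203, Mul(55, Pow(87, -1)))) = Mul(Add(Add(9, 4), 19), Add(203, Mul(55, Pow(87, -1)))) = Mul(Add(13, 19), Add(203, Mul(55, Rational(1, 87)))) = Mul(32, Add(203, Rational(55, 87))) = Mul(32, Rational(17716, 87)) = Rational(566912, 87)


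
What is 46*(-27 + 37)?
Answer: 460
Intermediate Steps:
46*(-27 + 37) = 46*10 = 460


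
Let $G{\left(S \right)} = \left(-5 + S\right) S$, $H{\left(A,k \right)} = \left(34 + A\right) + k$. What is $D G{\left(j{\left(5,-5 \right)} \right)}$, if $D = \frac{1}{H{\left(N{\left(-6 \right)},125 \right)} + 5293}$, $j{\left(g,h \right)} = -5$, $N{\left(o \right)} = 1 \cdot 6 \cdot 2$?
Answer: $\frac{25}{2732} \approx 0.0091508$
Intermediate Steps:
$N{\left(o \right)} = 12$ ($N{\left(o \right)} = 6 \cdot 2 = 12$)
$H{\left(A,k \right)} = 34 + A + k$
$G{\left(S \right)} = S \left(-5 + S\right)$
$D = \frac{1}{5464}$ ($D = \frac{1}{\left(34 + 12 + 125\right) + 5293} = \frac{1}{171 + 5293} = \frac{1}{5464} \approx 0.00018302$)
$D G{\left(j{\left(5,-5 \right)} \right)} = \frac{\left(-5\right) \left(-5 - 5\right)}{5464} = \frac{\left(-5\right) \left(-10\right)}{5464} = \frac{1}{5464} \cdot 50 = \frac{25}{2732}$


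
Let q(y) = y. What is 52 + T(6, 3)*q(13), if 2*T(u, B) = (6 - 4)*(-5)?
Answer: -13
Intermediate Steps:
T(u, B) = -5 (T(u, B) = ((6 - 4)*(-5))/2 = (2*(-5))/2 = (½)*(-10) = -5)
52 + T(6, 3)*q(13) = 52 - 5*13 = 52 - 65 = -13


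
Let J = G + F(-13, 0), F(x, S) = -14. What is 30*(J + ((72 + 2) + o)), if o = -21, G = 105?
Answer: 4320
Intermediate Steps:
J = 91 (J = 105 - 14 = 91)
30*(J + ((72 + 2) + o)) = 30*(91 + ((72 + 2) - 21)) = 30*(91 + (74 - 21)) = 30*(91 + 53) = 30*144 = 4320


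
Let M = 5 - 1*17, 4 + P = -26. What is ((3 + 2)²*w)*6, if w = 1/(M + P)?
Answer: -25/7 ≈ -3.5714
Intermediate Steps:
P = -30 (P = -4 - 26 = -30)
M = -12 (M = 5 - 17 = -12)
w = -1/42 (w = 1/(-12 - 30) = 1/(-42) = -1/42 ≈ -0.023810)
((3 + 2)²*w)*6 = ((3 + 2)²*(-1/42))*6 = (5²*(-1/42))*6 = (25*(-1/42))*6 = -25/42*6 = -25/7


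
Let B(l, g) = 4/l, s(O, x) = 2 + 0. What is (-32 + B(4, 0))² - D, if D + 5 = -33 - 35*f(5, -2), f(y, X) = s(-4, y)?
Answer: 1069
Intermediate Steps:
s(O, x) = 2
f(y, X) = 2
D = -108 (D = -5 + (-33 - 35*2) = -5 + (-33 - 70) = -5 - 103 = -108)
(-32 + B(4, 0))² - D = (-32 + 4/4)² - 1*(-108) = (-32 + 4*(¼))² + 108 = (-32 + 1)² + 108 = (-31)² + 108 = 961 + 108 = 1069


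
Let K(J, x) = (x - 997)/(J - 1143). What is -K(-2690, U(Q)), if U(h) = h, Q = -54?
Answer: -1051/3833 ≈ -0.27420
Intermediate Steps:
K(J, x) = (-997 + x)/(-1143 + J)
-K(-2690, U(Q)) = -(-997 - 54)/(-1143 - 2690) = -(-1051)/(-3833) = -(-1)*(-1051)/3833 = -1*1051/3833 = -1051/3833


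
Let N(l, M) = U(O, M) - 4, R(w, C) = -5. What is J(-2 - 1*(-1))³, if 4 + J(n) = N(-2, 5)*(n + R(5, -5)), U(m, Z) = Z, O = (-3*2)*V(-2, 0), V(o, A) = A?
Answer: -1000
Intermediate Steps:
O = 0 (O = -3*2*0 = -6*0 = 0)
N(l, M) = -4 + M (N(l, M) = M - 4 = -4 + M)
J(n) = -9 + n (J(n) = -4 + (-4 + 5)*(n - 5) = -4 + 1*(-5 + n) = -4 + (-5 + n) = -9 + n)
J(-2 - 1*(-1))³ = (-9 + (-2 - 1*(-1)))³ = (-9 + (-2 + 1))³ = (-9 - 1)³ = (-10)³ = -1000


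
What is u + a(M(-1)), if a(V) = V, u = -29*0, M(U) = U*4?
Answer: -4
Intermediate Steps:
M(U) = 4*U
u = 0
u + a(M(-1)) = 0 + 4*(-1) = 0 - 4 = -4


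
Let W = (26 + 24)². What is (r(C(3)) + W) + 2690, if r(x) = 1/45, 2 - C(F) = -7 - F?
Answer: 233551/45 ≈ 5190.0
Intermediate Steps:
C(F) = 9 + F (C(F) = 2 - (-7 - F) = 2 + (7 + F) = 9 + F)
r(x) = 1/45
W = 2500 (W = 50² = 2500)
(r(C(3)) + W) + 2690 = (1/45 + 2500) + 2690 = 112501/45 + 2690 = 233551/45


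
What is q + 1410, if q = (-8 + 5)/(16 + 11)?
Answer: 12689/9 ≈ 1409.9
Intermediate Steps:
q = -⅑ (q = -3/27 = (1/27)*(-3) = -⅑ ≈ -0.11111)
q + 1410 = -⅑ + 1410 = 12689/9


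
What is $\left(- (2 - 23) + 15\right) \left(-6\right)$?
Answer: $-216$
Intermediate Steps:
$\left(- (2 - 23) + 15\right) \left(-6\right) = \left(\left(-1\right) \left(-21\right) + 15\right) \left(-6\right) = \left(21 + 15\right) \left(-6\right) = 36 \left(-6\right) = -216$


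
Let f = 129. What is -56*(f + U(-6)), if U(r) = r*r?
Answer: -9240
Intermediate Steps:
U(r) = r²
-56*(f + U(-6)) = -56*(129 + (-6)²) = -56*(129 + 36) = -56*165 = -9240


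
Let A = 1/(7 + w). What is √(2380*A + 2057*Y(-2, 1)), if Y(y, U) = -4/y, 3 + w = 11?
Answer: √38454/3 ≈ 65.366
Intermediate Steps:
w = 8 (w = -3 + 11 = 8)
A = 1/15 (A = 1/(7 + 8) = 1/15 ≈ 0.066667)
√(2380*A + 2057*Y(-2, 1)) = √(2380*(1/15) + 2057*(-4/(-2))) = √(476/3 + 2057*(-4*(-½))) = √(476/3 + 2057*2) = √(476/3 + 4114) = √(12818/3) = √38454/3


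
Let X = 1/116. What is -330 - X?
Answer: -38281/116 ≈ -330.01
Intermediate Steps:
X = 1/116 ≈ 0.0086207
-330 - X = -330 - 1*1/116 = -330 - 1/116 = -38281/116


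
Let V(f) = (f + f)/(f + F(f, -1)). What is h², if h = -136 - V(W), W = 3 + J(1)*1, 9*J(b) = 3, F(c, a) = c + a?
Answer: 5438224/289 ≈ 18817.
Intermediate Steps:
F(c, a) = a + c
J(b) = ⅓ (J(b) = (⅑)*3 = ⅓)
W = 10/3 (W = 3 + (⅓)*1 = 3 + ⅓ = 10/3 ≈ 3.3333)
V(f) = 2*f/(-1 + 2*f) (V(f) = (f + f)/(f + (-1 + f)) = (2*f)/(-1 + 2*f) = 2*f/(-1 + 2*f))
h = -2332/17 (h = -136 - 2*10/(3*(-1 + 2*(10/3))) = -136 - 2*10/(3*(-1 + 20/3)) = -136 - 2*10/(3*17/3) = -136 - 2*10*3/(3*17) = -136 - 1*20/17 = -136 - 20/17 = -2332/17 ≈ -137.18)
h² = (-2332/17)² = 5438224/289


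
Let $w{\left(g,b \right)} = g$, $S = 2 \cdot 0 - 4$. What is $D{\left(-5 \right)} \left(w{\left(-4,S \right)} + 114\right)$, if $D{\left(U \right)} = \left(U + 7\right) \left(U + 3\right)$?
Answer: $-440$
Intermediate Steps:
$D{\left(U \right)} = \left(3 + U\right) \left(7 + U\right)$ ($D{\left(U \right)} = \left(7 + U\right) \left(3 + U\right) = \left(3 + U\right) \left(7 + U\right)$)
$S = -4$ ($S = 0 - 4 = -4$)
$D{\left(-5 \right)} \left(w{\left(-4,S \right)} + 114\right) = \left(21 + \left(-5\right)^{2} + 10 \left(-5\right)\right) \left(-4 + 114\right) = \left(21 + 25 - 50\right) 110 = \left(-4\right) 110 = -440$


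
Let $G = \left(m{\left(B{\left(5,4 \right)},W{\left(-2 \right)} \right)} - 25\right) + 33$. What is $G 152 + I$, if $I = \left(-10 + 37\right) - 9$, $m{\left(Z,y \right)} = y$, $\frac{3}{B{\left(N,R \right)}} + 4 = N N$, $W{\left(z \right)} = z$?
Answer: $930$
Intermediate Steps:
$B{\left(N,R \right)} = \frac{3}{-4 + N^{2}}$ ($B{\left(N,R \right)} = \frac{3}{-4 + N N} = \frac{3}{-4 + N^{2}}$)
$I = 18$ ($I = 27 - 9 = 18$)
$G = 6$ ($G = \left(-2 - 25\right) + 33 = -27 + 33 = 6$)
$G 152 + I = 6 \cdot 152 + 18 = 912 + 18 = 930$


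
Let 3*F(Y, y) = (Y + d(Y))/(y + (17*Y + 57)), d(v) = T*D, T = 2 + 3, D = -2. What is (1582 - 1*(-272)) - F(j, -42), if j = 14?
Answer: 1407182/759 ≈ 1854.0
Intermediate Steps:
T = 5
d(v) = -10 (d(v) = 5*(-2) = -10)
F(Y, y) = (-10 + Y)/(3*(57 + y + 17*Y)) (F(Y, y) = ((Y - 10)/(y + (17*Y + 57)))/3 = ((-10 + Y)/(y + (57 + 17*Y)))/3 = ((-10 + Y)/(57 + y + 17*Y))/3 = (-10 + Y)/(3*(57 + y + 17*Y)))
(1582 - 1*(-272)) - F(j, -42) = (1582 - 1*(-272)) - (-10 + 14)/(3*(57 - 42 + 17*14)) = (1582 + 272) - 4/(3*(57 - 42 + 238)) = 1854 - 4/(3*253) = 1854 - 1*4/759 = 1854 - 4/759 = 1407182/759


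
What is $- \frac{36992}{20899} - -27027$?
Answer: $\frac{564800281}{20899} \approx 27025.0$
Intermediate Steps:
$- \frac{36992}{20899} - -27027 = \left(-36992\right) \frac{1}{20899} + 27027 = - \frac{36992}{20899} + 27027 = \frac{564800281}{20899}$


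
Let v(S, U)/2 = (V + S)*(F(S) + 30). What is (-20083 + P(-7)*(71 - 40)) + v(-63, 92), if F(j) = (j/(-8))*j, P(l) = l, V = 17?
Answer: 45167/2 ≈ 22584.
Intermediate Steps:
F(j) = -j**2/8 (F(j) = (j*(-1/8))*j = (-j/8)*j = -j**2/8)
v(S, U) = 2*(17 + S)*(30 - S**2/8) (v(S, U) = 2*((17 + S)*(-S**2/8 + 30)) = 2*((17 + S)*(30 - S**2/8)) = 2*(17 + S)*(30 - S**2/8))
(-20083 + P(-7)*(71 - 40)) + v(-63, 92) = (-20083 - 7*(71 - 40)) + (1020 + 60*(-63) - 17/4*(-63)**2 - 1/4*(-63)**3) = (-20083 - 7*31) + (1020 - 3780 - 17/4*3969 - 1/4*(-250047)) = (-20083 - 217) + (1020 - 3780 - 67473/4 + 250047/4) = -20300 + 85767/2 = 45167/2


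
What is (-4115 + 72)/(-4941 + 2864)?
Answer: 4043/2077 ≈ 1.9466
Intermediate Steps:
(-4115 + 72)/(-4941 + 2864) = -4043/(-2077) = -4043*(-1/2077) = 4043/2077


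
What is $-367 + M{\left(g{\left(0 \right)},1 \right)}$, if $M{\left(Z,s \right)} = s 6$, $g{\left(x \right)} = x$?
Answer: $-361$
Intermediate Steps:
$M{\left(Z,s \right)} = 6 s$
$-367 + M{\left(g{\left(0 \right)},1 \right)} = -367 + 6 \cdot 1 = -367 + 6 = -361$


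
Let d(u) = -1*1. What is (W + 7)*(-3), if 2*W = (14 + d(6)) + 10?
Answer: -111/2 ≈ -55.500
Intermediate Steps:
d(u) = -1
W = 23/2 (W = ((14 - 1) + 10)/2 = (13 + 10)/2 = (1/2)*23 = 23/2 ≈ 11.500)
(W + 7)*(-3) = (23/2 + 7)*(-3) = (37/2)*(-3) = -111/2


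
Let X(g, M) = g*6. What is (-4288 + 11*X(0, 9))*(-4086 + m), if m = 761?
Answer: 14257600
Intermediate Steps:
X(g, M) = 6*g
(-4288 + 11*X(0, 9))*(-4086 + m) = (-4288 + 11*(6*0))*(-4086 + 761) = (-4288 + 11*0)*(-3325) = (-4288 + 0)*(-3325) = -4288*(-3325) = 14257600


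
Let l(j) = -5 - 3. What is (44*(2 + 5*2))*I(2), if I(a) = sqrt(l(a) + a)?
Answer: 528*I*sqrt(6) ≈ 1293.3*I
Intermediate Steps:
l(j) = -8
I(a) = sqrt(-8 + a)
(44*(2 + 5*2))*I(2) = (44*(2 + 5*2))*sqrt(-8 + 2) = (44*(2 + 10))*sqrt(-6) = (44*12)*(I*sqrt(6)) = 528*(I*sqrt(6)) = 528*I*sqrt(6)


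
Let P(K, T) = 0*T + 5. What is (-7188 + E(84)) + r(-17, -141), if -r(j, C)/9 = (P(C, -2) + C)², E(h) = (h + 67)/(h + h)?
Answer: -29173385/168 ≈ -1.7365e+5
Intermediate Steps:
E(h) = (67 + h)/(2*h) (E(h) = (67 + h)/((2*h)) = (67 + h)*(1/(2*h)) = (67 + h)/(2*h))
P(K, T) = 5 (P(K, T) = 0 + 5 = 5)
r(j, C) = -9*(5 + C)²
(-7188 + E(84)) + r(-17, -141) = (-7188 + (½)*(67 + 84)/84) - 9*(5 - 141)² = (-7188 + (½)*(1/84)*151) - 9*(-136)² = (-7188 + 151/168) - 9*18496 = -1207433/168 - 166464 = -29173385/168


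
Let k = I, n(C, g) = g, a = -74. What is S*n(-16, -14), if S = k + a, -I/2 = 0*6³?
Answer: 1036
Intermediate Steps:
I = 0 (I = -0*6³ = -0*216 = -2*0 = 0)
k = 0
S = -74 (S = 0 - 74 = -74)
S*n(-16, -14) = -74*(-14) = 1036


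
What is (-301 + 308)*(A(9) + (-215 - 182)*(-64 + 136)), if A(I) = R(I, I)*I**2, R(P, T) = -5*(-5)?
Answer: -185913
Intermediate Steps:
R(P, T) = 25
A(I) = 25*I**2
(-301 + 308)*(A(9) + (-215 - 182)*(-64 + 136)) = (-301 + 308)*(25*9**2 + (-215 - 182)*(-64 + 136)) = 7*(25*81 - 397*72) = 7*(2025 - 28584) = 7*(-26559) = -185913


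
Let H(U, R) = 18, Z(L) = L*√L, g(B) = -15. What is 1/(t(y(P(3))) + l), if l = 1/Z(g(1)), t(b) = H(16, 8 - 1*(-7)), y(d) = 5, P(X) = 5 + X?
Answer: 60750/1093501 - 15*I*√15/1093501 ≈ 0.055556 - 5.3127e-5*I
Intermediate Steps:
Z(L) = L^(3/2)
t(b) = 18
l = I*√15/225 (l = 1/((-15)^(3/2)) = 1/(-15*I*√15) = I*√15/225 ≈ 0.017213*I)
1/(t(y(P(3))) + l) = 1/(18 + I*√15/225)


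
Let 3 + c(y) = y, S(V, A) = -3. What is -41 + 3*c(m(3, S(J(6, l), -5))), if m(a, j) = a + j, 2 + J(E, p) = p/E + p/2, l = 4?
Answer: -50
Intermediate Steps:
J(E, p) = -2 + p/2 + p/E (J(E, p) = -2 + (p/E + p/2) = -2 + (p/2 + p/E) = -2 + p/2 + p/E)
c(y) = -3 + y
-41 + 3*c(m(3, S(J(6, l), -5))) = -41 + 3*(-3 + (3 - 3)) = -41 + 3*(-3 + 0) = -41 + 3*(-3) = -41 - 9 = -50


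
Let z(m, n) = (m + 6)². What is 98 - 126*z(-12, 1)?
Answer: -4438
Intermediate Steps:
z(m, n) = (6 + m)²
98 - 126*z(-12, 1) = 98 - 126*(6 - 12)² = 98 - 126*(-6)² = 98 - 126*36 = 98 - 4536 = -4438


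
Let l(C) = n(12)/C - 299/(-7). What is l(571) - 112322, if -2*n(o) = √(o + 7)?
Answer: -785955/7 - √19/1142 ≈ -1.1228e+5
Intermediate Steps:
n(o) = -√(7 + o)/2 (n(o) = -√(o + 7)/2 = -√(7 + o)/2)
l(C) = 299/7 - √19/(2*C) (l(C) = (-√(7 + 12)/2)/C - 299/(-7) = (-√19/2)/C - 299*(-⅐) = -√19/(2*C) + 299/7 = 299/7 - √19/(2*C))
l(571) - 112322 = (299/7 - ½*√19/571) - 112322 = (299/7 - ½*√19*1/571) - 112322 = (299/7 - √19/1142) - 112322 = -785955/7 - √19/1142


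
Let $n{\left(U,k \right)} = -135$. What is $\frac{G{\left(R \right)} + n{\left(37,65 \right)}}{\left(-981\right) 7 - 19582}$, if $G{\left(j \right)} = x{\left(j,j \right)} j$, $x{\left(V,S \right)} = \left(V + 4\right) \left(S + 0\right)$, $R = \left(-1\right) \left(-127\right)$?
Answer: $- \frac{2112764}{26449} \approx -79.881$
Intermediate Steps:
$R = 127$
$x{\left(V,S \right)} = S \left(4 + V\right)$ ($x{\left(V,S \right)} = \left(4 + V\right) S = S \left(4 + V\right)$)
$G{\left(j \right)} = j^{2} \left(4 + j\right)$ ($G{\left(j \right)} = j \left(4 + j\right) j = j^{2} \left(4 + j\right)$)
$\frac{G{\left(R \right)} + n{\left(37,65 \right)}}{\left(-981\right) 7 - 19582} = \frac{127^{2} \left(4 + 127\right) - 135}{\left(-981\right) 7 - 19582} = \frac{16129 \cdot 131 - 135}{-6867 - 19582} = \frac{2112899 - 135}{-26449} = 2112764 \left(- \frac{1}{26449}\right) = - \frac{2112764}{26449}$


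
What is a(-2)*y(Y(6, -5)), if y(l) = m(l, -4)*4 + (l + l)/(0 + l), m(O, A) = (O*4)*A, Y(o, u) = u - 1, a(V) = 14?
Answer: 5404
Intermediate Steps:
Y(o, u) = -1 + u
m(O, A) = 4*A*O (m(O, A) = (4*O)*A = 4*A*O)
y(l) = 2 - 64*l (y(l) = (4*(-4)*l)*4 + (l + l)/(0 + l) = -16*l*4 + (2*l)/l = -64*l + 2 = 2 - 64*l)
a(-2)*y(Y(6, -5)) = 14*(2 - 64*(-1 - 5)) = 14*(2 - 64*(-6)) = 14*(2 + 384) = 14*386 = 5404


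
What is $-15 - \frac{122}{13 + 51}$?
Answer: $- \frac{541}{32} \approx -16.906$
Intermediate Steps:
$-15 - \frac{122}{13 + 51} = -15 - \frac{122}{64} = -15 - \frac{61}{32} = - \frac{541}{32}$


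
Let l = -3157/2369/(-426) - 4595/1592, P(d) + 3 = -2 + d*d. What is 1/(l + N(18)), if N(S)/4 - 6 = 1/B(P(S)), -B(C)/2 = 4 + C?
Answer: 259471850952/5477614177511 ≈ 0.047369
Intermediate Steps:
P(d) = -5 + d**2 (P(d) = -3 + (-2 + d*d) = -3 + (-2 + d**2) = -5 + d**2)
B(C) = -8 - 2*C (B(C) = -2*(4 + C) = -8 - 2*C)
N(S) = 24 + 4/(2 - 2*S**2) (N(S) = 24 + 4/(-8 - 2*(-5 + S**2)) = 24 + 4/(-8 + (10 - 2*S**2)) = 24 + 4/(2 - 2*S**2))
l = -2316110243/803318424 (l = -3157*1/2369*(-1/426) - 4595*1/1592 = -3157/2369*(-1/426) - 4595/1592 = 3157/1009194 - 4595/1592 = -2316110243/803318424 ≈ -2.8832)
1/(l + N(18)) = 1/(-2316110243/803318424 + 2*(-13 + 12*18**2)/(-1 + 18**2)) = 1/(-2316110243/803318424 + 2*(-13 + 12*324)/(-1 + 324)) = 1/(-2316110243/803318424 + 2*(-13 + 3888)/323) = 1/(-2316110243/803318424 + 2*(1/323)*3875) = 1/(-2316110243/803318424 + 7750/323) = 1/(5477614177511/259471850952) = 259471850952/5477614177511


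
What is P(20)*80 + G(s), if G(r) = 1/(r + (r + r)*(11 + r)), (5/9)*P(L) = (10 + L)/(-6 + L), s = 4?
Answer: 267847/868 ≈ 308.58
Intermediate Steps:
P(L) = 9*(10 + L)/(5*(-6 + L)) (P(L) = 9*((10 + L)/(-6 + L))/5 = 9*(10 + L)/(5*(-6 + L)))
G(r) = 1/(r + 2*r*(11 + r)) (G(r) = 1/(r + (2*r)*(11 + r)) = 1/(r + 2*r*(11 + r)))
P(20)*80 + G(s) = (9*(10 + 20)/(5*(-6 + 20)))*80 + 1/(4*(23 + 2*4)) = ((9/5)*30/14)*80 + 1/(4*(23 + 8)) = ((9/5)*(1/14)*30)*80 + (¼)/31 = (27/7)*80 + (¼)*(1/31) = 2160/7 + 1/124 = 267847/868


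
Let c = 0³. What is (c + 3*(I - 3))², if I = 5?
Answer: 36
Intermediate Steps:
c = 0
(c + 3*(I - 3))² = (0 + 3*(5 - 3))² = (0 + 3*2)² = (0 + 6)² = 6² = 36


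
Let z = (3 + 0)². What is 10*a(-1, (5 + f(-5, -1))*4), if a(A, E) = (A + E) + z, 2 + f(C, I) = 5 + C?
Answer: 200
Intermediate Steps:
z = 9 (z = 3² = 9)
f(C, I) = 3 + C (f(C, I) = -2 + (5 + C) = 3 + C)
a(A, E) = 9 + A + E (a(A, E) = (A + E) + 9 = 9 + A + E)
10*a(-1, (5 + f(-5, -1))*4) = 10*(9 - 1 + (5 + (3 - 5))*4) = 10*(9 - 1 + (5 - 2)*4) = 10*(9 - 1 + 3*4) = 10*(9 - 1 + 12) = 10*20 = 200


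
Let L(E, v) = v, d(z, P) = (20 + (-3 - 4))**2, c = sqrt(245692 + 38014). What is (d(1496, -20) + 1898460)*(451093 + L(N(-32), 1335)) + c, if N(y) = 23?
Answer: 858992921212 + sqrt(283706) ≈ 8.5899e+11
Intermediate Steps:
c = sqrt(283706) ≈ 532.64
d(z, P) = 169 (d(z, P) = (20 - 7)**2 = 13**2 = 169)
(d(1496, -20) + 1898460)*(451093 + L(N(-32), 1335)) + c = (169 + 1898460)*(451093 + 1335) + sqrt(283706) = 1898629*452428 + sqrt(283706) = 858992921212 + sqrt(283706)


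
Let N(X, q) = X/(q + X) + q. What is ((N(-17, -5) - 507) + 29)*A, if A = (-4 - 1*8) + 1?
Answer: 10609/2 ≈ 5304.5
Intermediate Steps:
A = -11 (A = (-4 - 8) + 1 = -12 + 1 = -11)
N(X, q) = q + X/(X + q) (N(X, q) = X/(X + q) + q = q + X/(X + q))
((N(-17, -5) - 507) + 29)*A = (((-17 + (-5)² - 17*(-5))/(-17 - 5) - 507) + 29)*(-11) = (((-17 + 25 + 85)/(-22) - 507) + 29)*(-11) = ((-1/22*93 - 507) + 29)*(-11) = ((-93/22 - 507) + 29)*(-11) = (-11247/22 + 29)*(-11) = -10609/22*(-11) = 10609/2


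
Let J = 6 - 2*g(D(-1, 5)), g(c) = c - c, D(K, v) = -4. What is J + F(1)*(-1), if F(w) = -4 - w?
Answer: 11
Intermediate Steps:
g(c) = 0
J = 6 (J = 6 - 2*0 = 6 + 0 = 6)
J + F(1)*(-1) = 6 + (-4 - 1*1)*(-1) = 6 + (-4 - 1)*(-1) = 6 - 5*(-1) = 6 + 5 = 11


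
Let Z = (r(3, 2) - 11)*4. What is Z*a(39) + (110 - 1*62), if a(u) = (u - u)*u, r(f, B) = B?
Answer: 48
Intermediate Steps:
a(u) = 0 (a(u) = 0*u = 0)
Z = -36 (Z = (2 - 11)*4 = -9*4 = -36)
Z*a(39) + (110 - 1*62) = -36*0 + (110 - 1*62) = 0 + (110 - 62) = 0 + 48 = 48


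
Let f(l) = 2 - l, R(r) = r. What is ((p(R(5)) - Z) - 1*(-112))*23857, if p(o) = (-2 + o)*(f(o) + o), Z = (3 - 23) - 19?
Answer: 3745549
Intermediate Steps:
Z = -39 (Z = -20 - 19 = -39)
p(o) = -4 + 2*o (p(o) = (-2 + o)*((2 - o) + o) = (-2 + o)*2 = -4 + 2*o)
((p(R(5)) - Z) - 1*(-112))*23857 = (((-4 + 2*5) - 1*(-39)) - 1*(-112))*23857 = (((-4 + 10) + 39) + 112)*23857 = ((6 + 39) + 112)*23857 = (45 + 112)*23857 = 157*23857 = 3745549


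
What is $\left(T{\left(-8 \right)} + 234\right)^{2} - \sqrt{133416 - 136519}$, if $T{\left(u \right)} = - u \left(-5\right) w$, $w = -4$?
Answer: $155236 - i \sqrt{3103} \approx 1.5524 \cdot 10^{5} - 55.705 i$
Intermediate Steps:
$T{\left(u \right)} = - 20 u$ ($T{\left(u \right)} = - u \left(-5\right) \left(-4\right) = 5 u \left(-4\right) = - 20 u$)
$\left(T{\left(-8 \right)} + 234\right)^{2} - \sqrt{133416 - 136519} = \left(\left(-20\right) \left(-8\right) + 234\right)^{2} - \sqrt{133416 - 136519} = \left(160 + 234\right)^{2} - \sqrt{-3103} = 394^{2} - i \sqrt{3103} = 155236 - i \sqrt{3103}$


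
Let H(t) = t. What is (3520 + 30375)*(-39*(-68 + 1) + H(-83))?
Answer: 85754350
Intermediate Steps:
(3520 + 30375)*(-39*(-68 + 1) + H(-83)) = (3520 + 30375)*(-39*(-68 + 1) - 83) = 33895*(-39*(-67) - 83) = 33895*(2613 - 83) = 33895*2530 = 85754350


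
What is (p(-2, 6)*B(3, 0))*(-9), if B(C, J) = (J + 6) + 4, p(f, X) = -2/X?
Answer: 30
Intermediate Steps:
B(C, J) = 10 + J (B(C, J) = (6 + J) + 4 = 10 + J)
(p(-2, 6)*B(3, 0))*(-9) = ((-2/6)*(10 + 0))*(-9) = (-2*1/6*10)*(-9) = -1/3*10*(-9) = -10/3*(-9) = 30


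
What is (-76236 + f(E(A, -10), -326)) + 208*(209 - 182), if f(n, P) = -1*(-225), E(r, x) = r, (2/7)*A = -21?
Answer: -70395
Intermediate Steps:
A = -147/2 (A = (7/2)*(-21) = -147/2 ≈ -73.500)
f(n, P) = 225
(-76236 + f(E(A, -10), -326)) + 208*(209 - 182) = (-76236 + 225) + 208*(209 - 182) = -76011 + 208*27 = -76011 + 5616 = -70395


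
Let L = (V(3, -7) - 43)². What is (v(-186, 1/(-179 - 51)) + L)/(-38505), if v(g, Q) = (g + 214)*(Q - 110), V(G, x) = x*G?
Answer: -38942/1476025 ≈ -0.026383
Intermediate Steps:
V(G, x) = G*x
v(g, Q) = (-110 + Q)*(214 + g) (v(g, Q) = (214 + g)*(-110 + Q) = (-110 + Q)*(214 + g))
L = 4096 (L = (3*(-7) - 43)² = (-21 - 43)² = (-64)² = 4096)
(v(-186, 1/(-179 - 51)) + L)/(-38505) = ((-23540 - 110*(-186) + 214/(-179 - 51) - 186/(-179 - 51)) + 4096)/(-38505) = ((-23540 + 20460 + 214/(-230) - 186/(-230)) + 4096)*(-1/38505) = ((-23540 + 20460 + 214*(-1/230) - 1/230*(-186)) + 4096)*(-1/38505) = ((-23540 + 20460 - 107/115 + 93/115) + 4096)*(-1/38505) = (-354214/115 + 4096)*(-1/38505) = (116826/115)*(-1/38505) = -38942/1476025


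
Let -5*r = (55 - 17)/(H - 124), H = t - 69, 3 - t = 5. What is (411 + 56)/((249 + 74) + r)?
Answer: 455325/314963 ≈ 1.4456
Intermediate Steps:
t = -2 (t = 3 - 1*5 = 3 - 5 = -2)
H = -71 (H = -2 - 69 = -71)
r = 38/975 (r = -(55 - 17)/(5*(-71 - 124)) = -38/(5*(-195)) = -38*(-1)/(5*195) = -⅕*(-38/195) = 38/975 ≈ 0.038974)
(411 + 56)/((249 + 74) + r) = (411 + 56)/((249 + 74) + 38/975) = 467/(323 + 38/975) = 467/(314963/975) = 467*(975/314963) = 455325/314963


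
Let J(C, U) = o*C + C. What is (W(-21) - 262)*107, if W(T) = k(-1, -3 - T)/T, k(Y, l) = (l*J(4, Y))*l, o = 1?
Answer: -288686/7 ≈ -41241.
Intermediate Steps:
J(C, U) = 2*C (J(C, U) = 1*C + C = C + C = 2*C)
k(Y, l) = 8*l**2 (k(Y, l) = (l*(2*4))*l = (l*8)*l = (8*l)*l = 8*l**2)
W(T) = 8*(-3 - T)**2/T (W(T) = (8*(-3 - T)**2)/T = 8*(-3 - T)**2/T)
(W(-21) - 262)*107 = (8*(3 - 21)**2/(-21) - 262)*107 = (8*(-1/21)*(-18)**2 - 262)*107 = (8*(-1/21)*324 - 262)*107 = (-864/7 - 262)*107 = -2698/7*107 = -288686/7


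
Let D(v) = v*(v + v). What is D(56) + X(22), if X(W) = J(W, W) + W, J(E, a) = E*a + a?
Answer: 6800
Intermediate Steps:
J(E, a) = a + E*a
X(W) = W + W*(1 + W) (X(W) = W*(1 + W) + W = W + W*(1 + W))
D(v) = 2*v² (D(v) = v*(2*v) = 2*v²)
D(56) + X(22) = 2*56² + 22*(2 + 22) = 2*3136 + 22*24 = 6272 + 528 = 6800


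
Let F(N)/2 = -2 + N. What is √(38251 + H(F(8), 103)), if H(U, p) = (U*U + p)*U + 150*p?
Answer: √56665 ≈ 238.04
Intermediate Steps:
F(N) = -4 + 2*N (F(N) = 2*(-2 + N) = -4 + 2*N)
H(U, p) = 150*p + U*(p + U²) (H(U, p) = (U² + p)*U + 150*p = (p + U²)*U + 150*p = U*(p + U²) + 150*p = 150*p + U*(p + U²))
√(38251 + H(F(8), 103)) = √(38251 + ((-4 + 2*8)³ + 150*103 + (-4 + 2*8)*103)) = √(38251 + ((-4 + 16)³ + 15450 + (-4 + 16)*103)) = √(38251 + (12³ + 15450 + 12*103)) = √(38251 + (1728 + 15450 + 1236)) = √(38251 + 18414) = √56665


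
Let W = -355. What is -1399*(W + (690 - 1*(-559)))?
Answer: -1250706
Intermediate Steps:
-1399*(W + (690 - 1*(-559))) = -1399*(-355 + (690 - 1*(-559))) = -1399*(-355 + (690 + 559)) = -1399*(-355 + 1249) = -1399*894 = -1250706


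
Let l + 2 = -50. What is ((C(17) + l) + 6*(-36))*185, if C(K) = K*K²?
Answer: 859325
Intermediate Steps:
C(K) = K³
l = -52 (l = -2 - 50 = -52)
((C(17) + l) + 6*(-36))*185 = ((17³ - 52) + 6*(-36))*185 = ((4913 - 52) - 216)*185 = (4861 - 216)*185 = 4645*185 = 859325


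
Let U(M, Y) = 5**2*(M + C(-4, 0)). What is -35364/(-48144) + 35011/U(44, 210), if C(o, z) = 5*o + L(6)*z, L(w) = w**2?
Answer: 35558083/601800 ≈ 59.086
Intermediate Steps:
C(o, z) = 5*o + 36*z (C(o, z) = 5*o + 6**2*z = 5*o + 36*z)
U(M, Y) = -500 + 25*M (U(M, Y) = 5**2*(M + (5*(-4) + 36*0)) = 25*(M + (-20 + 0)) = 25*(M - 20) = 25*(-20 + M) = -500 + 25*M)
-35364/(-48144) + 35011/U(44, 210) = -35364/(-48144) + 35011/(-500 + 25*44) = -35364*(-1/48144) + 35011/(-500 + 1100) = 2947/4012 + 35011/600 = 35558083/601800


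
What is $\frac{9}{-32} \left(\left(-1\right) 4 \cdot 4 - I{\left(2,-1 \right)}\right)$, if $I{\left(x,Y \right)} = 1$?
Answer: $\frac{153}{32} \approx 4.7813$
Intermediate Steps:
$\frac{9}{-32} \left(\left(-1\right) 4 \cdot 4 - I{\left(2,-1 \right)}\right) = \frac{9}{-32} \left(\left(-1\right) 4 \cdot 4 - 1\right) = 9 \left(- \frac{1}{32}\right) \left(\left(-4\right) 4 - 1\right) = - \frac{9 \left(-16 - 1\right)}{32} = \left(- \frac{9}{32}\right) \left(-17\right) = \frac{153}{32}$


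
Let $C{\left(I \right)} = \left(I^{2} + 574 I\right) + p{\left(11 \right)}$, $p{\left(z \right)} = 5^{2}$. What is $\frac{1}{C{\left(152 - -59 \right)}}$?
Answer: $\frac{1}{165660} \approx 6.0365 \cdot 10^{-6}$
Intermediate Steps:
$p{\left(z \right)} = 25$
$C{\left(I \right)} = 25 + I^{2} + 574 I$ ($C{\left(I \right)} = \left(I^{2} + 574 I\right) + 25 = 25 + I^{2} + 574 I$)
$\frac{1}{C{\left(152 - -59 \right)}} = \frac{1}{25 + \left(152 - -59\right)^{2} + 574 \left(152 - -59\right)} = \frac{1}{25 + \left(152 + 59\right)^{2} + 574 \left(152 + 59\right)} = \frac{1}{25 + 211^{2} + 574 \cdot 211} = \frac{1}{25 + 44521 + 121114} = \frac{1}{165660}$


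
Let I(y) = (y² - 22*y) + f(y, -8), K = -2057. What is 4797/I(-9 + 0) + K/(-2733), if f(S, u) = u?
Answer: 13667648/740643 ≈ 18.454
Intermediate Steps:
I(y) = -8 + y² - 22*y (I(y) = (y² - 22*y) - 8 = -8 + y² - 22*y)
4797/I(-9 + 0) + K/(-2733) = 4797/(-8 + (-9 + 0)² - 22*(-9 + 0)) - 2057/(-2733) = 4797/(-8 + (-9)² - 22*(-9)) - 2057*(-1/2733) = 4797/(-8 + 81 + 198) + 2057/2733 = 4797/271 + 2057/2733 = 13667648/740643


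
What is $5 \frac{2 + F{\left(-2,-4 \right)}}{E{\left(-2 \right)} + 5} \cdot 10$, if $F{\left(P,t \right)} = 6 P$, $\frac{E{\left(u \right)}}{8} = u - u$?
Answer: $-100$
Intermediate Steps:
$E{\left(u \right)} = 0$ ($E{\left(u \right)} = 8 \left(u - u\right) = 8 \cdot 0 = 0$)
$5 \frac{2 + F{\left(-2,-4 \right)}}{E{\left(-2 \right)} + 5} \cdot 10 = 5 \frac{2 + 6 \left(-2\right)}{0 + 5} \cdot 10 = 5 \frac{2 - 12}{5} \cdot 10 = 5 \left(\left(-10\right) \frac{1}{5}\right) 10 = 5 \left(-2\right) 10 = \left(-10\right) 10 = -100$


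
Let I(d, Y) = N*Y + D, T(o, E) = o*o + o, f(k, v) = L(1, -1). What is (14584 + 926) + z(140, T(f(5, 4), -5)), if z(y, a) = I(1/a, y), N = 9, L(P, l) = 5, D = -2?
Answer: 16768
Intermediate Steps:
f(k, v) = 5
T(o, E) = o + o² (T(o, E) = o² + o = o + o²)
I(d, Y) = -2 + 9*Y (I(d, Y) = 9*Y - 2 = -2 + 9*Y)
z(y, a) = -2 + 9*y
(14584 + 926) + z(140, T(f(5, 4), -5)) = (14584 + 926) + (-2 + 9*140) = 15510 + (-2 + 1260) = 15510 + 1258 = 16768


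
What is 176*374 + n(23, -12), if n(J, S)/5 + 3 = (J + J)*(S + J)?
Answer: 68339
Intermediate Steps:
n(J, S) = -15 + 10*J*(J + S) (n(J, S) = -15 + 5*((J + J)*(S + J)) = -15 + 5*((2*J)*(J + S)) = -15 + 5*(2*J*(J + S)) = -15 + 10*J*(J + S))
176*374 + n(23, -12) = 176*374 + (-15 + 10*23**2 + 10*23*(-12)) = 65824 + (-15 + 10*529 - 2760) = 65824 + (-15 + 5290 - 2760) = 65824 + 2515 = 68339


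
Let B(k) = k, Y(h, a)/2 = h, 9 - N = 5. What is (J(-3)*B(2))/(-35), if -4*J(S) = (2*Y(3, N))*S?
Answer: -18/35 ≈ -0.51429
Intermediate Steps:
N = 4 (N = 9 - 1*5 = 9 - 5 = 4)
Y(h, a) = 2*h
J(S) = -3*S (J(S) = -2*(2*3)*S/4 = -2*6*S/4 = -3*S)
(J(-3)*B(2))/(-35) = (-3*(-3)*2)/(-35) = (9*2)*(-1/35) = 18*(-1/35) = -18/35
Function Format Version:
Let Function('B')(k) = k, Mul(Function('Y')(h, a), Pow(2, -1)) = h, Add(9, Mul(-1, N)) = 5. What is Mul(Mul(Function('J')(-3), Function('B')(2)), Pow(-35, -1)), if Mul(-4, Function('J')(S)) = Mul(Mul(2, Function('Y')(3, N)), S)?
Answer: Rational(-18, 35) ≈ -0.51429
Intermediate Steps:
N = 4 (N = Add(9, Mul(-1, 5)) = Add(9, -5) = 4)
Function('Y')(h, a) = Mul(2, h)
Function('J')(S) = Mul(-3, S) (Function('J')(S) = Mul(Rational(-1, 4), Mul(Mul(2, Mul(2, 3)), S)) = Mul(Rational(-1, 4), Mul(Mul(2, 6), S)) = Mul(Rational(-1, 4), Mul(12, S)) = Mul(-3, S))
Mul(Mul(Function('J')(-3), Function('B')(2)), Pow(-35, -1)) = Mul(Mul(Mul(-3, -3), 2), Pow(-35, -1)) = Mul(Mul(9, 2), Rational(-1, 35)) = Mul(18, Rational(-1, 35)) = Rational(-18, 35)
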